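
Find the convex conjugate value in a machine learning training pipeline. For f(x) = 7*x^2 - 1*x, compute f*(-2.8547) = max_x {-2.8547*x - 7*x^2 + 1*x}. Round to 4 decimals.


f*(y) = sup_x {y*x - a*x^2 - b*x} = sup_x {(y-b)*x - a*x^2}
FOC: (y - b) - 2a*x = 0 => x* = (y - b)/(2a)
x* = (-2.8547 + 1)/(2*7) = -0.1325
f*(-2.8547) = (y-b)^2/(4a) = (-2.8547 + 1)^2/(4*7)
= 3.4399/28 = 0.1229


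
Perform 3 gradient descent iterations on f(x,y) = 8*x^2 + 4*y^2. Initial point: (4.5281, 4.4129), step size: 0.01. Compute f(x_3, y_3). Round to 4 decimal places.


Gradient descent on f(x,y) = 8*x^2 + 4*y^2.
Starting point: (4.5281, 4.4129), alpha = 0.01
Step 1: grad_x = 2*8*4.5281 = 72.4496, grad_y = 2*4*4.4129 = 35.3032
  x_1 = 4.5281 - 0.01*72.4496 = 3.8036
  y_1 = 4.4129 - 0.01*35.3032 = 4.0599
Step 2: grad_x = 2*8*3.8036 = 60.8577, grad_y = 2*4*4.0599 = 32.4789
  x_2 = 3.8036 - 0.01*60.8577 = 3.195
  y_2 = 4.0599 - 0.01*32.4789 = 3.7351
Step 3: grad_x = 2*8*3.195 = 51.1204, grad_y = 2*4*3.7351 = 29.8806
  x_3 = 3.195 - 0.01*51.1204 = 2.6838
  y_3 = 3.7351 - 0.01*29.8806 = 3.4363
f(2.6838, 3.4363) = 8*2.6838^2 + 4*3.4363^2 = 104.8551


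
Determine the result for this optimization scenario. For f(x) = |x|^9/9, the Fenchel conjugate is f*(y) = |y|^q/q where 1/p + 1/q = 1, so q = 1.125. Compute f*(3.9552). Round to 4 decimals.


The conjugate exponent q satisfies 1/p + 1/q = 1.
p = 9, so q = 9/(9 - 1) = 1.125
|y|^q = 3.9552^1.125 = 4.6969
f*(3.9552) = 4.6969 / 1.125 = 4.1751


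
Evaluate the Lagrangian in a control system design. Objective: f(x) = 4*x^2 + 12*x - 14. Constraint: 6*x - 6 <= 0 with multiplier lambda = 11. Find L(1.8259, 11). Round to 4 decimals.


Step 1: Evaluate f(x).
f(1.8259) = 4*1.8259^2 + 12*1.8259 - 14 = 21.2464
Step 2: Evaluate g(x).
g(1.8259) = 6*1.8259 - 6 = 4.9554
Step 3: Compute Lagrangian.
L = 21.2464 + 11*4.9554 = 75.7558


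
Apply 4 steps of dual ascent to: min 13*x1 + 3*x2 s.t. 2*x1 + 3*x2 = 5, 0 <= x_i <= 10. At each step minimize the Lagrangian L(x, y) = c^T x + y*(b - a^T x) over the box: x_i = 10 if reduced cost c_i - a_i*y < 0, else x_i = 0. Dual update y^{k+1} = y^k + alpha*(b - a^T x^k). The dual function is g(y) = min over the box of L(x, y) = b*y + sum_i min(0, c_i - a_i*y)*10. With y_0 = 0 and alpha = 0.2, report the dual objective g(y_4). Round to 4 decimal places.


Dual ascent for LP: min 13*x1 + 3*x2, 2*x1 + 3*x2 = 5, 0 <= x_i <= 10
Step 1: y^k = 0.0, reduced costs: (13.0, 3.0)
  x^k = (0.0, 0.0), subgradient = b - a^T x = 5.0
  y^{k+1} = 0.0 + 0.2*5.0 = 1.0
Step 2: y^k = 1.0, reduced costs: (11.0, 0.0)
  x^k = (0.0, 0.0), subgradient = b - a^T x = 5.0
  y^{k+1} = 1.0 + 0.2*5.0 = 2.0
Step 3: y^k = 2.0, reduced costs: (9.0, -3.0)
  x^k = (0.0, 10.0), subgradient = b - a^T x = -25.0
  y^{k+1} = 2.0 + 0.2*-25.0 = -3.0
Step 4: y^k = -3.0, reduced costs: (19.0, 12.0)
  x^k = (0.0, 0.0), subgradient = b - a^T x = 5.0
  y^{k+1} = -3.0 + 0.2*5.0 = -2.0
Dual objective at y_4 = -2.0: reduced costs (17.0, 9.0), box minimizer x = (0.0, 0.0)
g(y_4) = b*y + (c1 - a1*y)*x1 + (c2 - a2*y)*x2 = 5*(-2.0) + 17.0*0.0 + 9.0*0.0 = -10.0 + 0.0 + 0.0 = -10.0


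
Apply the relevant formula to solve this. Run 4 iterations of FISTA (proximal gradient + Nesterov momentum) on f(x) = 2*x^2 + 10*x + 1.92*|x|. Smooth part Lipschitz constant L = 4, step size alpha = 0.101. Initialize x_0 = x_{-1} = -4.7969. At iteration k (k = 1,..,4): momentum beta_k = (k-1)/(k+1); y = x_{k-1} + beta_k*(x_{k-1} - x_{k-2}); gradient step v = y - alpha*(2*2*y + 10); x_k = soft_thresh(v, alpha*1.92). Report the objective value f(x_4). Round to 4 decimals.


FISTA on f(x) = 2*x^2 + 10*x + 1.92*|x|
L = 4, alpha = 0.101
Iteration 1: beta = 0.0, y = -4.7969 + 0.0*(-4.7969 + 4.7969) = -4.7969
  grad(y) = -9.1876, v = y - alpha*grad = -3.869
  prox(v) = soft_thresh(-3.869, 0.1939) = -3.675
Iteration 2: beta = 0.3333, y = -3.675 + 0.3333*(-3.675 + 4.7969) = -3.3011
  grad(y) = -3.2043, v = y - alpha*grad = -2.9774
  prox(v) = soft_thresh(-2.9774, 0.1939) = -2.7835
Iteration 3: beta = 0.5, y = -2.7835 + 0.5*(-2.7835 + 3.675) = -2.3378
  grad(y) = 0.6489, v = y - alpha*grad = -2.4033
  prox(v) = soft_thresh(-2.4033, 0.1939) = -2.2094
Iteration 4: beta = 0.6, y = -2.2094 + 0.6*(-2.2094 + 2.7835) = -1.8649
  grad(y) = 2.5404, v = y - alpha*grad = -2.1215
  prox(v) = soft_thresh(-2.1215, 0.1939) = -1.9276
f(x_4) = 2*(-1.9276)^2 + 10*(-1.9276) + 1.92*|-1.9276| = -8.1437


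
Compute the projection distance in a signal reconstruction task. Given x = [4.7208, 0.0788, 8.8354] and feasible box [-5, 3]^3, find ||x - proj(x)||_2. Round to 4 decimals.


Project each component onto [-5, 3].
clip(4.7208) = 3.0, clip(0.0788) = 0.0788, clip(8.8354) = 3.0
Projection = [3.0, 0.0788, 3.0]
Squared diffs: [2.9612, 0.0, 34.0519]
Distance = sqrt(37.0131) = 6.0838


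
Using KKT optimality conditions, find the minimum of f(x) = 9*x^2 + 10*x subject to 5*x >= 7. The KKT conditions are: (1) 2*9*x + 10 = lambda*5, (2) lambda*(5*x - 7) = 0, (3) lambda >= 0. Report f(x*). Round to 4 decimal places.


Step 1: Try lambda = 0 (constraint inactive).
x_unc = -10/(2*9) = -0.5556
Check: 5*-0.5556 = -2.778 < 7 -- violated!
Step 2: Constraint must be active: 5*x = 7
x* = 7/5 = 1.4
lambda = (2*9*1.4 + 10)/5 = 7.04
Step 3: Compute optimal value.
f(x*) = 9*1.4^2 + 10*1.4 = 31.64


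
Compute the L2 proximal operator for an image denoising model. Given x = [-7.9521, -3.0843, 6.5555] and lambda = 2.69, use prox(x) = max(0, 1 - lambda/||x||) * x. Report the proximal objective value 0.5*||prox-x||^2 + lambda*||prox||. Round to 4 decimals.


Step 1: Compute ||x||.
||x|| = 10.7575
Step 2: Compute scaling factor.
scale = max(0, 1 - 2.69/10.7575) = 0.7499
Step 3: prox(x) = [-5.9636, -2.313, 4.9162]
||prox(x)|| = 8.0675
Step 4: Proximal objective.
0.5*||prox-x||^2 = 3.6181
lambda*||prox|| = 21.7016
Total = 25.3196


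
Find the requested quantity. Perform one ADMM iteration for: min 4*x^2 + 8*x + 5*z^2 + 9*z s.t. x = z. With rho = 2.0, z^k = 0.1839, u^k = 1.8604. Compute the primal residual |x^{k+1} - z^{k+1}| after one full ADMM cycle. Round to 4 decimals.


ADMM iteration with rho = 2.0, z^k = 0.1839, u^k = 1.8604
Step 1: x-update.
Minimize 4*x^2 + 8*x + (2.0/2)*(x - 0.1839 + 1.8604)^2
FOC: (2*4 + 2.0)*x = -8 + 2.0*(0.1839 - 1.8604)
x^{k+1} = -1.1353
Step 2: z-update.
Minimize 5*z^2 + 9*z + (2.0/2)*(-1.1353 - z + 1.8604)^2
FOC: (2*5 + 2.0)*z = -9 + 2.0*(-1.1353 + 1.8604)
z^{k+1} = -0.6292
Step 3: u-update.
u^{k+1} = 1.8604 - 1.1353 + 0.6292 = 1.3543
Step 4: Primal residual = |-1.1353 + 0.6292| = 0.5062


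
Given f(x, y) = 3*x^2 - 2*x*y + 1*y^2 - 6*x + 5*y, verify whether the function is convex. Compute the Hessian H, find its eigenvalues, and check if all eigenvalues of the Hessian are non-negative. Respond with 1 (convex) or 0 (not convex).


The Hessian of f(x,y) = 3*x^2 - 2*x*y + 1*y^2 - 6*x + 5*y is:
H = [[6, -2], [-2, 2]]
Trace = 6 + 2 = 8
Determinant = 6*2 - (-2)^2 = 8
Discriminant = (8)^2 - 4*8 = 32.0
Eigenvalues: lambda_1 = 1.1716, lambda_2 = 6.8284
The function is convex.

1


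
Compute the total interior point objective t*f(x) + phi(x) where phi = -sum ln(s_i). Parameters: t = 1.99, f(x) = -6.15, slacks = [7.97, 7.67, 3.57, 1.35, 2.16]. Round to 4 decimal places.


Step 1: Compute log-barrier.
ln values: [2.0757, 2.0373, 1.2726, 0.3001, 0.7701]
phi = -(2.0757 + 2.0373 + 1.2726 + 0.3001 + 0.7701) = -6.4558
Step 2: Compute augmented objective.
t*f(x) = 1.99*-6.15 = -12.2385
Total = -12.2385 - 6.4558 = -18.6943


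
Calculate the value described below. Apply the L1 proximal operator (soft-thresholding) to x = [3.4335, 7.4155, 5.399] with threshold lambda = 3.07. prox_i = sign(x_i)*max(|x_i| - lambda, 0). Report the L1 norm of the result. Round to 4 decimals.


Soft-thresholding with lambda = 3.07:
prox(3.4335) = sign(3.4335)*max(|3.4335| - 3.07, 0) = 0.3635
prox(7.4155) = sign(7.4155)*max(|7.4155| - 3.07, 0) = 4.3455
prox(5.399) = sign(5.399)*max(|5.399| - 3.07, 0) = 2.329
prox(x) = [0.3635, 4.3455, 2.329]
||prox(x)||_1 = 0.3635 + 4.3455 + 2.329 = 7.038


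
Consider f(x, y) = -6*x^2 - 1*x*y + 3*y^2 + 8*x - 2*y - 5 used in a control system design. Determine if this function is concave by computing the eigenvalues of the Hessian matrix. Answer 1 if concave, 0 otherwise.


The Hessian of f(x,y) = -6*x^2 - 1*x*y + 3*y^2 + 8*x - 2*y - 5 is:
H = [[-12, -1], [-1, 6]]
Trace = -12 + 6 = -6
Determinant = -12*6 - (-1)^2 = -73
Discriminant = (-6)^2 - 4*-73 = 328.0
Eigenvalues: lambda_1 = -12.0554, lambda_2 = 6.0554
The function is not concave.

0


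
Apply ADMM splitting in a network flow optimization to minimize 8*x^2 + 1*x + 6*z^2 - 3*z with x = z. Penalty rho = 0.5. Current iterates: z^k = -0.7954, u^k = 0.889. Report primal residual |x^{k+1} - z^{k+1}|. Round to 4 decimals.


ADMM iteration with rho = 0.5, z^k = -0.7954, u^k = 0.889
Step 1: x-update.
Minimize 8*x^2 + 1*x + (0.5/2)*(x + 0.7954 + 0.889)^2
FOC: (2*8 + 0.5)*x = -1 + 0.5*(-0.7954 - 0.889)
x^{k+1} = -0.1116
Step 2: z-update.
Minimize 6*z^2 - 3*z + (0.5/2)*(-0.1116 - z + 0.889)^2
FOC: (2*6 + 0.5)*z = 3 + 0.5*(-0.1116 + 0.889)
z^{k+1} = 0.2711
Step 3: u-update.
u^{k+1} = 0.889 - 0.1116 - 0.2711 = 0.5063
Step 4: Primal residual = |-0.1116 - 0.2711| = 0.3827


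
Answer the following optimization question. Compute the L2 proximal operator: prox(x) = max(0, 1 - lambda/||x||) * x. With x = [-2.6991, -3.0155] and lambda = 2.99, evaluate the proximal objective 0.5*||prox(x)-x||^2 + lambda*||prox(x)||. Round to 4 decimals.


Step 1: Compute ||x||.
||x|| = 4.047
Step 2: Compute scaling factor.
scale = max(0, 1 - 2.99/4.047) = 0.2612
Step 3: prox(x) = [-0.705, -0.7876]
||prox(x)|| = 1.057
Step 4: Proximal objective.
0.5*||prox-x||^2 = 4.4701
lambda*||prox|| = 3.1604
Total = 7.6305


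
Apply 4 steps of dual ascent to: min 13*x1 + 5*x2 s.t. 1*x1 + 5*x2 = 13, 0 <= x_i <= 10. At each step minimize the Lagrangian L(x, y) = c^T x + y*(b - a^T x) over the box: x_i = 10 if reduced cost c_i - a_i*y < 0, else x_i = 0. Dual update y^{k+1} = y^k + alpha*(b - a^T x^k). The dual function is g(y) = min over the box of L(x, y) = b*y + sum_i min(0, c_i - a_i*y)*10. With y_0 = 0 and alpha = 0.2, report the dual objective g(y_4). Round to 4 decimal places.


Dual ascent for LP: min 13*x1 + 5*x2, 1*x1 + 5*x2 = 13, 0 <= x_i <= 10
Step 1: y^k = 0.0, reduced costs: (13.0, 5.0)
  x^k = (0.0, 0.0), subgradient = b - a^T x = 13.0
  y^{k+1} = 0.0 + 0.2*13.0 = 2.6
Step 2: y^k = 2.6, reduced costs: (10.4, -8.0)
  x^k = (0.0, 10.0), subgradient = b - a^T x = -37.0
  y^{k+1} = 2.6 + 0.2*-37.0 = -4.8
Step 3: y^k = -4.8, reduced costs: (17.8, 29.0)
  x^k = (0.0, 0.0), subgradient = b - a^T x = 13.0
  y^{k+1} = -4.8 + 0.2*13.0 = -2.2
Step 4: y^k = -2.2, reduced costs: (15.2, 16.0)
  x^k = (0.0, 0.0), subgradient = b - a^T x = 13.0
  y^{k+1} = -2.2 + 0.2*13.0 = 0.4
Dual objective at y_4 = 0.4: reduced costs (12.6, 3.0), box minimizer x = (0.0, 0.0)
g(y_4) = b*y + (c1 - a1*y)*x1 + (c2 - a2*y)*x2 = 13*0.4 + 12.6*0.0 + 3.0*0.0 = 5.2 + 0.0 + 0.0 = 5.2


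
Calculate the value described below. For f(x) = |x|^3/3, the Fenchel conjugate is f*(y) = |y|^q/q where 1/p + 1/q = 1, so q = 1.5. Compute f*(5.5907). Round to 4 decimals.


The conjugate exponent q satisfies 1/p + 1/q = 1.
p = 3, so q = 3/(3 - 1) = 1.5
|y|^q = 5.5907^1.5 = 13.219
f*(5.5907) = 13.219 / 1.5 = 8.8127


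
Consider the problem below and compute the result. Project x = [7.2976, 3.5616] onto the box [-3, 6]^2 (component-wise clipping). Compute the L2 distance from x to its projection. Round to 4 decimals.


Project each component onto [-3, 6].
clip(7.2976) = 6.0, clip(3.5616) = 3.5616
Projection = [6.0, 3.5616]
Squared diffs: [1.6838, 0.0]
Distance = sqrt(1.6838) = 1.2976


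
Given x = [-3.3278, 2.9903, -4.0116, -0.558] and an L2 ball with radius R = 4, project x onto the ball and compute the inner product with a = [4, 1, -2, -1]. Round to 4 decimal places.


Step 1: Compute ||x|| (intermediates to 6 decimals).
||x|| = sqrt((-3.3278)^2 + 2.9903^2 + (-4.0116)^2 + (-0.558)^2) = 6.034935
Step 2: Project.
Since ||x|| > R, scale = R/||x|| = 4/6.034935 = 0.662807, proj(x) = scale * x
proj(x) = [-2.205689, 1.981992, -2.658917, -0.369846]
Step 3: Dot product.
a^T * proj(x) = 4*(-2.205689) + 1*1.981992 - 2*(-2.658917) - 1*(-0.369846) = -1.1531


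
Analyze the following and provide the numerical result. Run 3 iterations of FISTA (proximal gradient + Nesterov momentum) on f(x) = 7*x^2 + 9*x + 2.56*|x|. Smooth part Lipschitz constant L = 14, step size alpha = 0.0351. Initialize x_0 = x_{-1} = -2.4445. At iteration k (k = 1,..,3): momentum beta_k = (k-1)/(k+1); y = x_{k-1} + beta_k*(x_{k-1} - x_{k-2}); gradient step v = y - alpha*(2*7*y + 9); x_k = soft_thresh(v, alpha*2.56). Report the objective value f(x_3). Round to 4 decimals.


FISTA on f(x) = 7*x^2 + 9*x + 2.56*|x|
L = 14, alpha = 0.0351
Iteration 1: beta = 0.0, y = -2.4445 + 0.0*(-2.4445 + 2.4445) = -2.4445
  grad(y) = -25.223, v = y - alpha*grad = -1.5592
  prox(v) = soft_thresh(-1.5592, 0.0899) = -1.4693
Iteration 2: beta = 0.3333, y = -1.4693 + 0.3333*(-1.4693 + 2.4445) = -1.1443
  grad(y) = -7.0196, v = y - alpha*grad = -0.8979
  prox(v) = soft_thresh(-0.8979, 0.0899) = -0.808
Iteration 3: beta = 0.5, y = -0.808 + 0.5*(-0.808 + 1.4693) = -0.4774
  grad(y) = 2.317, v = y - alpha*grad = -0.5587
  prox(v) = soft_thresh(-0.5587, 0.0899) = -0.4688
f(x_3) = 7*(-0.4688)^2 + 9*(-0.4688) + 2.56*|-0.4688| = -1.4807


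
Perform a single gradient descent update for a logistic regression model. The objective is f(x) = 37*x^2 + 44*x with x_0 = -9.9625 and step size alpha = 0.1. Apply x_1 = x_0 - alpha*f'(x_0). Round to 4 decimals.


We compute the gradient at x_0 and apply the update.
f'(x) = 74*x + 44
f'(-9.9625) = 74*-9.9625 + 44 = -693.225
x_1 = -9.9625 - 0.1*-693.225 = 59.36


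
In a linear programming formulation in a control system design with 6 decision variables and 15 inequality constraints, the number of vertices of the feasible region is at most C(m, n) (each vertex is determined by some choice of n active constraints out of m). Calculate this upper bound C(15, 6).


Each vertex corresponds to some choice of n active constraints out of m, so the number of vertices is at most C(m, n) = m! / (n!(m-n)!).
m = 15, n = 6
Numerator: 15 * 14 * 13 * 12 * 11 * 10
Denominator: 6! = 720
C(15, 6) = 5005


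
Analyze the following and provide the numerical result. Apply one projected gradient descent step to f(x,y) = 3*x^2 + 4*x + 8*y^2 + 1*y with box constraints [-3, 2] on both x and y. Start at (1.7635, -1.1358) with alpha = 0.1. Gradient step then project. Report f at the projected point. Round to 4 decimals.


Step 1: Compute gradient at (1.7635, -1.1358).
grad_x = 2*3*1.7635 + 4 = 14.581
grad_y = 2*8*-1.1358 + 1 = -17.1728
Step 2: Gradient step.
x_raw = 1.7635 - 0.1*14.581 = 0.3054
y_raw = -1.1358 - 0.1*-17.1728 = 0.5815
Step 3: Project onto [-3, 2].
x_proj = clip(0.3054) = 0.3054
y_proj = clip(0.5815) = 0.5815
Step 4: Evaluate f.
f(0.3054, 0.5815) = 4.7878


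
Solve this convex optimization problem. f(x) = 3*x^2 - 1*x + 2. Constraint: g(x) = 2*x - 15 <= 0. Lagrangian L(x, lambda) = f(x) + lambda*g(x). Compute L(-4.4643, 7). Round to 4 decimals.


Step 1: Evaluate f(x).
f(-4.4643) = 3*(-4.4643)^2 - 1*(-4.4643) + 2 = 66.2542
Step 2: Evaluate g(x).
g(-4.4643) = 2*-4.4643 - 15 = -23.9286
Step 3: Compute Lagrangian.
L = 66.2542 + 7*-23.9286 = -101.246


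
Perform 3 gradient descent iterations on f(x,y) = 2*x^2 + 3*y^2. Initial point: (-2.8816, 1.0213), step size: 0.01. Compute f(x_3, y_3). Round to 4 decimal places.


Gradient descent on f(x,y) = 2*x^2 + 3*y^2.
Starting point: (-2.8816, 1.0213), alpha = 0.01
Step 1: grad_x = 2*2*-2.8816 = -11.5264, grad_y = 2*3*1.0213 = 6.1278
  x_1 = -2.8816 - 0.01*-11.5264 = -2.7663
  y_1 = 1.0213 - 0.01*6.1278 = 0.96
Step 2: grad_x = 2*2*-2.7663 = -11.0653, grad_y = 2*3*0.96 = 5.7601
  x_2 = -2.7663 - 0.01*-11.0653 = -2.6557
  y_2 = 0.96 - 0.01*5.7601 = 0.9024
Step 3: grad_x = 2*2*-2.6557 = -10.6227, grad_y = 2*3*0.9024 = 5.4145
  x_3 = -2.6557 - 0.01*-10.6227 = -2.5495
  y_3 = 0.9024 - 0.01*5.4145 = 0.8483
f(-2.5495, 0.8483) = 2*(-2.5495)^2 + 3*0.8483^2 = 15.1582


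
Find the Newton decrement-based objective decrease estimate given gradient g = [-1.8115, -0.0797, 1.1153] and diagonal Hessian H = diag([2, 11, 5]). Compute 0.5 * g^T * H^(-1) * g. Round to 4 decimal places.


Step 1: H is diagonal, so H^(-1) * g = [-0.9058, -0.0072, 0.2231].
Step 2: g^T H^(-1) g = sum_i g_i^2 / H_ii
  = (-1.8115)^2/2 + (-0.0797)^2/11 + (1.1153)^2/5
  = 1.6408 + 0.0006 + 0.2488 = 1.8901
Step 3: Objective decrease = 0.5 * g^T H^(-1) g = 0.9451


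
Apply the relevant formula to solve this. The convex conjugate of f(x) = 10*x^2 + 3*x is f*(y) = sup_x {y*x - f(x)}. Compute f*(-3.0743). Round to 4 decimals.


f*(y) = sup_x {y*x - a*x^2 - b*x} = sup_x {(y-b)*x - a*x^2}
FOC: (y - b) - 2a*x = 0 => x* = (y - b)/(2a)
x* = (-3.0743 - 3)/(2*10) = -0.3037
f*(-3.0743) = (y-b)^2/(4a) = (-3.0743 - 3)^2/(4*10)
= 36.8971/40 = 0.9224


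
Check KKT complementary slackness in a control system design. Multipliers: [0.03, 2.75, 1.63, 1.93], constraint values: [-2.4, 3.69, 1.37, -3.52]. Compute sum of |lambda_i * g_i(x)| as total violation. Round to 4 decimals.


KKT complementary slackness check:
lambda_1 * g_1 = 0.03 * -2.4 = -0.072
lambda_2 * g_2 = 2.75 * 3.69 = 10.1475
lambda_3 * g_3 = 1.63 * 1.37 = 2.2331
lambda_4 * g_4 = 1.93 * -3.52 = -6.7936
Total violation = 0.072 + 10.1475 + 2.2331 + 6.7936 = 19.2462


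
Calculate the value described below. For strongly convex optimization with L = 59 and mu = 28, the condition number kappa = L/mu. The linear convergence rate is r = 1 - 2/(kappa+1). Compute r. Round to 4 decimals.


Step 1: Compute the condition number.
kappa = L/mu = 59/28 = 2.1071
Step 2: Compute the convergence rate.
r = 1 - 2/(kappa + 1) = 1 - 2*mu/(L + mu) = (L - mu)/(L + mu) = 31/87 = 0.3563


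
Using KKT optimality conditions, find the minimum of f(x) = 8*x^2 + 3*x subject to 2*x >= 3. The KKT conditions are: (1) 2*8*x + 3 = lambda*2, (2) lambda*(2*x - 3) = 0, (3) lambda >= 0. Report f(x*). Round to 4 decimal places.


Step 1: Try lambda = 0 (constraint inactive).
x_unc = -3/(2*8) = -0.1875
Check: 2*-0.1875 = -0.375 < 3 -- violated!
Step 2: Constraint must be active: 2*x = 3
x* = 3/2 = 1.5
lambda = (2*8*1.5 + 3)/2 = 13.5
Step 3: Compute optimal value.
f(x*) = 8*1.5^2 + 3*1.5 = 22.5


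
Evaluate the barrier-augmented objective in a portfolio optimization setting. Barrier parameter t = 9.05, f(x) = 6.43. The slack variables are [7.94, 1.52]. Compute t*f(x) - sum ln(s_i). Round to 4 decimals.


Step 1: Compute log-barrier.
ln values: [2.0719, 0.4187]
phi = -(2.0719 + 0.4187) = -2.4906
Step 2: Compute augmented objective.
t*f(x) = 9.05*6.43 = 58.1915
Total = 58.1915 - 2.4906 = 55.7009


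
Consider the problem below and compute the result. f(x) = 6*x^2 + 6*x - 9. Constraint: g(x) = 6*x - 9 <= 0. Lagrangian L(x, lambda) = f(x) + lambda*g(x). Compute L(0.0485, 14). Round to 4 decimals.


Step 1: Evaluate f(x).
f(0.0485) = 6*0.0485^2 + 6*0.0485 - 9 = -8.6949
Step 2: Evaluate g(x).
g(0.0485) = 6*0.0485 - 9 = -8.709
Step 3: Compute Lagrangian.
L = -8.6949 + 14*-8.709 = -130.6209


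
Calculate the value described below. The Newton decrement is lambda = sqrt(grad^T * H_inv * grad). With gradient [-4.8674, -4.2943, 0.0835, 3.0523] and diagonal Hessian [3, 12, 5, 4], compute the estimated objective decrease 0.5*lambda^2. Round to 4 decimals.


Step 1: H is diagonal, so H^(-1) * g = [-1.6225, -0.3579, 0.0167, 0.7631].
Step 2: g^T H^(-1) g = sum_i g_i^2 / H_ii
  = (-4.8674)^2/3 + (-4.2943)^2/12 + (0.0835)^2/5 + (3.0523)^2/4
  = 7.8972 + 1.5368 + 0.0014 + 2.3291 = 11.7645
Step 3: Objective decrease = 0.5 * g^T H^(-1) g = 5.8822


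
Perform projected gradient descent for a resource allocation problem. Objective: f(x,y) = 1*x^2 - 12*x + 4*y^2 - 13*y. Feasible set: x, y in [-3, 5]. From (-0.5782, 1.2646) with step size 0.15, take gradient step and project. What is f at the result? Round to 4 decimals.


Step 1: Compute gradient at (-0.5782, 1.2646).
grad_x = 2*1*-0.5782 - 12 = -13.1564
grad_y = 2*4*1.2646 - 13 = -2.8832
Step 2: Gradient step.
x_raw = -0.5782 - 0.15*-13.1564 = 1.3953
y_raw = 1.2646 - 0.15*-2.8832 = 1.6971
Step 3: Project onto [-3, 5].
x_proj = clip(1.3953) = 1.3953
y_proj = clip(1.6971) = 1.6971
Step 4: Evaluate f.
f(1.3953, 1.6971) = -25.3381


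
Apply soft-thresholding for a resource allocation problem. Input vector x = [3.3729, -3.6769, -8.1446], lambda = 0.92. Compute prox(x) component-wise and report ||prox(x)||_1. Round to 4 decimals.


Soft-thresholding with lambda = 0.92:
prox(3.3729) = sign(3.3729)*max(|3.3729| - 0.92, 0) = 2.4529
prox(-3.6769) = sign(-3.6769)*max(|-3.6769| - 0.92, 0) = -2.7569
prox(-8.1446) = sign(-8.1446)*max(|-8.1446| - 0.92, 0) = -7.2246
prox(x) = [2.4529, -2.7569, -7.2246]
||prox(x)||_1 = 2.4529 + 2.7569 + 7.2246 = 12.4344


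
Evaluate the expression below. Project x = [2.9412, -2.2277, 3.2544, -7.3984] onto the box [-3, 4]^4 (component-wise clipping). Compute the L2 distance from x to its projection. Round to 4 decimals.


Project each component onto [-3, 4].
clip(2.9412) = 2.9412, clip(-2.2277) = -2.2277, clip(3.2544) = 3.2544, clip(-7.3984) = -3.0
Projection = [2.9412, -2.2277, 3.2544, -3.0]
Squared diffs: [0.0, 0.0, 0.0, 19.3459]
Distance = sqrt(19.3459) = 4.3984


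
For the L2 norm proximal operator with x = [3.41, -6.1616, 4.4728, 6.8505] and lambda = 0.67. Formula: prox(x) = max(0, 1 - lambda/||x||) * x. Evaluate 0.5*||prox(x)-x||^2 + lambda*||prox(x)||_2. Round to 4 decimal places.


Step 1: Compute ||x||.
||x|| = 10.7948
Step 2: Compute scaling factor.
scale = max(0, 1 - 0.67/10.7948) = 0.9379
Step 3: prox(x) = [3.1984, -5.7792, 4.1952, 6.4253]
||prox(x)|| = 10.1248
Step 4: Proximal objective.
0.5*||prox-x||^2 = 0.2245
lambda*||prox|| = 6.7836
Total = 7.0081


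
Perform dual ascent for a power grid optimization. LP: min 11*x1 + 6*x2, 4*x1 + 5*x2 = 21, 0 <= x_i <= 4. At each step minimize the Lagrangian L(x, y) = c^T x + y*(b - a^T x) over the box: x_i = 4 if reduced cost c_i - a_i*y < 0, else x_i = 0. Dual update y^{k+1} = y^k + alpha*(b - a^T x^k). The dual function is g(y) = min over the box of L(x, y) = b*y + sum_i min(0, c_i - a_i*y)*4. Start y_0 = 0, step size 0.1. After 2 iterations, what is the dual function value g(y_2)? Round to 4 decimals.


Dual ascent for LP: min 11*x1 + 6*x2, 4*x1 + 5*x2 = 21, 0 <= x_i <= 4
Step 1: y^k = 0.0, reduced costs: (11.0, 6.0)
  x^k = (0.0, 0.0), subgradient = b - a^T x = 21.0
  y^{k+1} = 0.0 + 0.1*21.0 = 2.1
Step 2: y^k = 2.1, reduced costs: (2.6, -4.5)
  x^k = (0.0, 4.0), subgradient = b - a^T x = 1.0
  y^{k+1} = 2.1 + 0.1*1.0 = 2.2
Dual objective at y_2 = 2.2: reduced costs (2.2, -5.0), box minimizer x = (0.0, 4.0)
g(y_2) = b*y + (c1 - a1*y)*x1 + (c2 - a2*y)*x2 = 21*2.2 + 2.2*0.0 + (-5.0)*4.0 = 46.2 + 0.0 - 20.0 = 26.2


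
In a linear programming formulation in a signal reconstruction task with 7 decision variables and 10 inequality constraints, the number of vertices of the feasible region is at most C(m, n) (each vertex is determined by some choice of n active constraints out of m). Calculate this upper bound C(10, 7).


Each vertex corresponds to some choice of n active constraints out of m, so the number of vertices is at most C(m, n) = m! / (n!(m-n)!).
m = 10, n = 7
Numerator: 10 * 9 * 8 * 7 * 6 * 5 * 4
Denominator: 7! = 5040
C(10, 7) = 120


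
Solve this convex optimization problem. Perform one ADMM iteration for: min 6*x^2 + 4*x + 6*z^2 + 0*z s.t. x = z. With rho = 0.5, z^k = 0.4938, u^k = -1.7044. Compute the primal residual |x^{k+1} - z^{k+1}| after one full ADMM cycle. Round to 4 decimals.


ADMM iteration with rho = 0.5, z^k = 0.4938, u^k = -1.7044
Step 1: x-update.
Minimize 6*x^2 + 4*x + (0.5/2)*(x - 0.4938 - 1.7044)^2
FOC: (2*6 + 0.5)*x = -4 + 0.5*(0.4938 + 1.7044)
x^{k+1} = -0.2321
Step 2: z-update.
Minimize 6*z^2 + 0*z + (0.5/2)*(-0.2321 - z - 1.7044)^2
FOC: (2*6 + 0.5)*z = 0 + 0.5*(-0.2321 - 1.7044)
z^{k+1} = -0.0775
Step 3: u-update.
u^{k+1} = -1.7044 - 0.2321 + 0.0775 = -1.859
Step 4: Primal residual = |-0.2321 + 0.0775| = 0.1546


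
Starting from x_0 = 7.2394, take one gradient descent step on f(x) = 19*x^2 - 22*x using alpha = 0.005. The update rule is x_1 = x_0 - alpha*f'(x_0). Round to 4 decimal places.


We compute the gradient at x_0 and apply the update.
f'(x) = 38*x - 22
f'(7.2394) = 38*7.2394 - 22 = 253.0972
x_1 = 7.2394 - 0.005*253.0972 = 5.9739


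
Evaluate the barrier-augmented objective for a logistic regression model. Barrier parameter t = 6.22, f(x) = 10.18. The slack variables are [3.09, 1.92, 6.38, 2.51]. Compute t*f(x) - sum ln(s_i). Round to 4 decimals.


Step 1: Compute log-barrier.
ln values: [1.1282, 0.6523, 1.8532, 0.9203]
phi = -(1.1282 + 0.6523 + 1.8532 + 0.9203) = -4.5539
Step 2: Compute augmented objective.
t*f(x) = 6.22*10.18 = 63.3196
Total = 63.3196 - 4.5539 = 58.7657


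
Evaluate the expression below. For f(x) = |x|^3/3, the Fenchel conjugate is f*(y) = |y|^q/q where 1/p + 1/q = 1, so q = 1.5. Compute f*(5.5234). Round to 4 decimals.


The conjugate exponent q satisfies 1/p + 1/q = 1.
p = 3, so q = 3/(3 - 1) = 1.5
|y|^q = 5.5234^1.5 = 12.981
f*(5.5234) = 12.981 / 1.5 = 8.654


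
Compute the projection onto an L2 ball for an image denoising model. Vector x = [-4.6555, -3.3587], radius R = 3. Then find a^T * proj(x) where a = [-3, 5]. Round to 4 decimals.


Step 1: Compute ||x|| (intermediates to 6 decimals).
||x|| = sqrt((-4.6555)^2 + (-3.3587)^2) = 5.740605
Step 2: Project.
Since ||x|| > R, scale = R/||x|| = 3/5.740605 = 0.522593, proj(x) = scale * x
proj(x) = [-2.432932, -1.755233]
Step 3: Dot product.
a^T * proj(x) = -3*(-2.432932) + 5*(-1.755233) = -1.4774


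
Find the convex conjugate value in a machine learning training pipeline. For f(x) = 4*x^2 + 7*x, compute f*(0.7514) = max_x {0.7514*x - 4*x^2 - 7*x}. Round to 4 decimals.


f*(y) = sup_x {y*x - a*x^2 - b*x} = sup_x {(y-b)*x - a*x^2}
FOC: (y - b) - 2a*x = 0 => x* = (y - b)/(2a)
x* = (0.7514 - 7)/(2*4) = -0.7811
f*(0.7514) = (y-b)^2/(4a) = (0.7514 - 7)^2/(4*4)
= 39.045/16 = 2.4403


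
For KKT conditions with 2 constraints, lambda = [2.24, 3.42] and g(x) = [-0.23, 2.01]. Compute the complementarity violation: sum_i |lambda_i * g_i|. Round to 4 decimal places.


KKT complementary slackness check:
lambda_1 * g_1 = 2.24 * -0.23 = -0.5152
lambda_2 * g_2 = 3.42 * 2.01 = 6.8742
Total violation = 0.5152 + 6.8742 = 7.3894


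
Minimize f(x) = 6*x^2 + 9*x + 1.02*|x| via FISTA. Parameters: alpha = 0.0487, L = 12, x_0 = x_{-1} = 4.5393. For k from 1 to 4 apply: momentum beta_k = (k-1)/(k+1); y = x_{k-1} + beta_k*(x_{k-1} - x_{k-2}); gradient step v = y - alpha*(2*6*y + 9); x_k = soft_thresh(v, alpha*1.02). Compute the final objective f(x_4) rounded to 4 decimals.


FISTA on f(x) = 6*x^2 + 9*x + 1.02*|x|
L = 12, alpha = 0.0487
Iteration 1: beta = 0.0, y = 4.5393 + 0.0*(4.5393 - 4.5393) = 4.5393
  grad(y) = 63.4716, v = y - alpha*grad = 1.4482
  prox(v) = soft_thresh(1.4482, 0.0497) = 1.3986
Iteration 2: beta = 0.3333, y = 1.3986 + 0.3333*(1.3986 - 4.5393) = 0.3516
  grad(y) = 13.2197, v = y - alpha*grad = -0.2922
  prox(v) = soft_thresh(-0.2922, 0.0497) = -0.2425
Iteration 3: beta = 0.5, y = -0.2425 + 0.5*(-0.2425 - 1.3986) = -1.063
  grad(y) = -3.756, v = y - alpha*grad = -0.8801
  prox(v) = soft_thresh(-0.8801, 0.0497) = -0.8304
Iteration 4: beta = 0.6, y = -0.8304 + 0.6*(-0.8304 + 0.2425) = -1.1832
  grad(y) = -5.198, v = y - alpha*grad = -0.93
  prox(v) = soft_thresh(-0.93, 0.0497) = -0.8804
f(x_4) = 6*(-0.8804)^2 + 9*(-0.8804) + 1.02*|-0.8804| = -2.3751


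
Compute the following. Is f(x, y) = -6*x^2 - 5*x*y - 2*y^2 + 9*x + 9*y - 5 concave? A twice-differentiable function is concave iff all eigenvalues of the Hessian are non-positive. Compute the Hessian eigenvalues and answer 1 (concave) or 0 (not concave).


The Hessian of f(x,y) = -6*x^2 - 5*x*y - 2*y^2 + 9*x + 9*y - 5 is:
H = [[-12, -5], [-5, -4]]
Trace = -12 - 4 = -16
Determinant = -12*-4 - (-5)^2 = 23
Discriminant = (-16)^2 - 4*23 = 164.0
Eigenvalues: lambda_1 = -14.4031, lambda_2 = -1.5969
The function is concave.

1


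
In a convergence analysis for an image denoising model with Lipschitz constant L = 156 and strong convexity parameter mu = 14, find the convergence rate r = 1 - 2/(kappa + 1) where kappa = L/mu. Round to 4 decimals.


Step 1: Compute the condition number.
kappa = L/mu = 156/14 = 11.1429
Step 2: Compute the convergence rate.
r = 1 - 2/(kappa + 1) = 1 - 2*mu/(L + mu) = (L - mu)/(L + mu) = 142/170 = 0.8353


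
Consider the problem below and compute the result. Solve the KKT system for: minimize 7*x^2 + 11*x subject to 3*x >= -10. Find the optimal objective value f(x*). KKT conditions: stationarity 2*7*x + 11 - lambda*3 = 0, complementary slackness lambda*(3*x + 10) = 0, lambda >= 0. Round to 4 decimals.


Step 1: Try lambda = 0 (constraint inactive).
Stationarity: 2*7*x + 11 = 0
x* = -11/(2*7) = -11/14 = -0.7857 (rounded; the exact value -11/14 is used below)
Check constraint: 3*-0.7857 = -2.3571 >= -10 -- satisfied.
Step 2: Compute optimal value.
f(x*) = 7*(-11/14)^2 + 11*(-11/14) = -4.3214


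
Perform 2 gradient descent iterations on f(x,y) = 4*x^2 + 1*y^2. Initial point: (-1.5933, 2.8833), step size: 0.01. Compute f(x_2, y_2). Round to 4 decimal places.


Gradient descent on f(x,y) = 4*x^2 + 1*y^2.
Starting point: (-1.5933, 2.8833), alpha = 0.01
Step 1: grad_x = 2*4*-1.5933 = -12.7464, grad_y = 2*1*2.8833 = 5.7666
  x_1 = -1.5933 - 0.01*-12.7464 = -1.4658
  y_1 = 2.8833 - 0.01*5.7666 = 2.8256
Step 2: grad_x = 2*4*-1.4658 = -11.7267, grad_y = 2*1*2.8256 = 5.6513
  x_2 = -1.4658 - 0.01*-11.7267 = -1.3486
  y_2 = 2.8256 - 0.01*5.6513 = 2.7691
f(-1.3486, 2.7691) = 4*(-1.3486)^2 + 1*2.7691^2 = 14.9426


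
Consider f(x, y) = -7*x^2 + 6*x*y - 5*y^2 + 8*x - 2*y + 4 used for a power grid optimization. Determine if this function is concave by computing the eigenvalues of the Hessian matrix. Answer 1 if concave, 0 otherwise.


The Hessian of f(x,y) = -7*x^2 + 6*x*y - 5*y^2 + 8*x - 2*y + 4 is:
H = [[-14, 6], [6, -10]]
Trace = -14 - 10 = -24
Determinant = -14*-10 - (6)^2 = 104
Discriminant = (-24)^2 - 4*104 = 160.0
Eigenvalues: lambda_1 = -18.3246, lambda_2 = -5.6754
The function is concave.

1


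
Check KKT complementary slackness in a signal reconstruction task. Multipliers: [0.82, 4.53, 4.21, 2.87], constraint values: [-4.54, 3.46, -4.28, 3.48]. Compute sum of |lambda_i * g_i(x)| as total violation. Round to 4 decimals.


KKT complementary slackness check:
lambda_1 * g_1 = 0.82 * -4.54 = -3.7228
lambda_2 * g_2 = 4.53 * 3.46 = 15.6738
lambda_3 * g_3 = 4.21 * -4.28 = -18.0188
lambda_4 * g_4 = 2.87 * 3.48 = 9.9876
Total violation = 3.7228 + 15.6738 + 18.0188 + 9.9876 = 47.403


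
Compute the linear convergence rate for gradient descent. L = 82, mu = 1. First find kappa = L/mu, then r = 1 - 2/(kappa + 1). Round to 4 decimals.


Step 1: Compute the condition number.
kappa = L/mu = 82/1 = 82.0
Step 2: Compute the convergence rate.
r = 1 - 2/(kappa + 1) = 1 - 2*mu/(L + mu) = (L - mu)/(L + mu) = 81/83 = 0.9759


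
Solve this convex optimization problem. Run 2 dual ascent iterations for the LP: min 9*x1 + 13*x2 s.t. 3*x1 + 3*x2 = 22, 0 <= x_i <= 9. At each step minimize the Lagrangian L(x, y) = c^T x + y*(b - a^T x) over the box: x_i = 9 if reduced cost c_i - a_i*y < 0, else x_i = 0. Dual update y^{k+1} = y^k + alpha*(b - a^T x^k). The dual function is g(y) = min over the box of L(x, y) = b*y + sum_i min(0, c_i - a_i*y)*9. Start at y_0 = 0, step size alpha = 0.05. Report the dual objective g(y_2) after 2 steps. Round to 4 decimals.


Dual ascent for LP: min 9*x1 + 13*x2, 3*x1 + 3*x2 = 22, 0 <= x_i <= 9
Step 1: y^k = 0.0, reduced costs: (9.0, 13.0)
  x^k = (0.0, 0.0), subgradient = b - a^T x = 22.0
  y^{k+1} = 0.0 + 0.05*22.0 = 1.1
Step 2: y^k = 1.1, reduced costs: (5.7, 9.7)
  x^k = (0.0, 0.0), subgradient = b - a^T x = 22.0
  y^{k+1} = 1.1 + 0.05*22.0 = 2.2
Dual objective at y_2 = 2.2: reduced costs (2.4, 6.4), box minimizer x = (0.0, 0.0)
g(y_2) = b*y + (c1 - a1*y)*x1 + (c2 - a2*y)*x2 = 22*2.2 + 2.4*0.0 + 6.4*0.0 = 48.4 + 0.0 + 0.0 = 48.4


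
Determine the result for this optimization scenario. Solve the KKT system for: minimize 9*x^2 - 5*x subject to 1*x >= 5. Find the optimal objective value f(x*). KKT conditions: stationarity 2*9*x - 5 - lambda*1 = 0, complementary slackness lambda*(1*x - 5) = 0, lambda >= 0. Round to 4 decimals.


Step 1: Try lambda = 0 (constraint inactive).
x_unc = 5/(2*9) = 0.2778
Check: 1*0.2778 = 0.2778 < 5 -- violated!
Step 2: Constraint must be active: 1*x = 5
x* = 5/1 = 5.0
lambda = (2*9*5.0 - 5)/1 = 85.0
Step 3: Compute optimal value.
f(x*) = 9*5.0^2 - 5*5.0 = 200.0


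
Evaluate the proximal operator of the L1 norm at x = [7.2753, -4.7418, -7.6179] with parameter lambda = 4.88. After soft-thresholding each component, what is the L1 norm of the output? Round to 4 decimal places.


Soft-thresholding with lambda = 4.88:
prox(7.2753) = sign(7.2753)*max(|7.2753| - 4.88, 0) = 2.3953
prox(-4.7418) = sign(-4.7418)*max(|-4.7418| - 4.88, 0) = 0.0
prox(-7.6179) = sign(-7.6179)*max(|-7.6179| - 4.88, 0) = -2.7379
prox(x) = [2.3953, 0.0, -2.7379]
||prox(x)||_1 = 2.3953 + 0.0 + 2.7379 = 5.1332


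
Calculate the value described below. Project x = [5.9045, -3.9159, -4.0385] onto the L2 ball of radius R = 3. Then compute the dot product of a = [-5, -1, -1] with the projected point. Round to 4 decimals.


Step 1: Compute ||x|| (intermediates to 6 decimals).
||x|| = sqrt(5.9045^2 + (-3.9159)^2 + (-4.0385)^2) = 8.155175
Step 2: Project.
Since ||x|| > R, scale = R/||x|| = 3/8.155175 = 0.367865, proj(x) = scale * x
proj(x) = [2.172059, -1.440523, -1.485623]
Step 3: Dot product.
a^T * proj(x) = -5*2.172059 - 1*(-1.440523) - 1*(-1.485623) = -7.9341


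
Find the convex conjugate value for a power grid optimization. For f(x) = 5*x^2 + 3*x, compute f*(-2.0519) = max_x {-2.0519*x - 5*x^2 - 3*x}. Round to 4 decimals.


f*(y) = sup_x {y*x - a*x^2 - b*x} = sup_x {(y-b)*x - a*x^2}
FOC: (y - b) - 2a*x = 0 => x* = (y - b)/(2a)
x* = (-2.0519 - 3)/(2*5) = -0.5052
f*(-2.0519) = (y-b)^2/(4a) = (-2.0519 - 3)^2/(4*5)
= 25.5217/20 = 1.2761


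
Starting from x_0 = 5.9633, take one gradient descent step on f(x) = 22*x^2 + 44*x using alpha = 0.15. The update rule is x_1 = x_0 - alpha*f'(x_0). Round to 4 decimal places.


We compute the gradient at x_0 and apply the update.
f'(x) = 44*x + 44
f'(5.9633) = 44*5.9633 + 44 = 306.3852
x_1 = 5.9633 - 0.15*306.3852 = -39.9945


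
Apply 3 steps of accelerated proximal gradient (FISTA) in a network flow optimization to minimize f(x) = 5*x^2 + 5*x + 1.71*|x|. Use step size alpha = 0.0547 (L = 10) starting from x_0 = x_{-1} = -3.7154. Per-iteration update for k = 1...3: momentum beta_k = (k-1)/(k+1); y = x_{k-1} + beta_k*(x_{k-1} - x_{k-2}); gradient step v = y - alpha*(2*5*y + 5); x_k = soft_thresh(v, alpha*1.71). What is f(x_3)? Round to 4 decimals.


FISTA on f(x) = 5*x^2 + 5*x + 1.71*|x|
L = 10, alpha = 0.0547
Iteration 1: beta = 0.0, y = -3.7154 + 0.0*(-3.7154 + 3.7154) = -3.7154
  grad(y) = -32.154, v = y - alpha*grad = -1.9566
  prox(v) = soft_thresh(-1.9566, 0.0935) = -1.863
Iteration 2: beta = 0.3333, y = -1.863 + 0.3333*(-1.863 + 3.7154) = -1.2456
  grad(y) = -7.4559, v = y - alpha*grad = -0.8378
  prox(v) = soft_thresh(-0.8378, 0.0935) = -0.7442
Iteration 3: beta = 0.5, y = -0.7442 + 0.5*(-0.7442 + 1.863) = -0.1848
  grad(y) = 3.152, v = y - alpha*grad = -0.3572
  prox(v) = soft_thresh(-0.3572, 0.0935) = -0.2637
f(x_3) = 5*(-0.2637)^2 + 5*(-0.2637) + 1.71*|-0.2637| = -0.5199


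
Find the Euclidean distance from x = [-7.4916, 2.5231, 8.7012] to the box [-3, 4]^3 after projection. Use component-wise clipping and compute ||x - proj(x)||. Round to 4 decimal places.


Project each component onto [-3, 4].
clip(-7.4916) = -3.0, clip(2.5231) = 2.5231, clip(8.7012) = 4.0
Projection = [-3.0, 2.5231, 4.0]
Squared diffs: [20.1745, 0.0, 22.1013]
Distance = sqrt(42.2758) = 6.502


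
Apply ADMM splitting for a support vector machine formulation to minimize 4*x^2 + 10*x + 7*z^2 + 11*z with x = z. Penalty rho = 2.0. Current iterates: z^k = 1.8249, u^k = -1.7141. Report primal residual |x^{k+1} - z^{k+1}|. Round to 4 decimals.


ADMM iteration with rho = 2.0, z^k = 1.8249, u^k = -1.7141
Step 1: x-update.
Minimize 4*x^2 + 10*x + (2.0/2)*(x - 1.8249 - 1.7141)^2
FOC: (2*4 + 2.0)*x = -10 + 2.0*(1.8249 + 1.7141)
x^{k+1} = -0.2922
Step 2: z-update.
Minimize 7*z^2 + 11*z + (2.0/2)*(-0.2922 - z - 1.7141)^2
FOC: (2*7 + 2.0)*z = -11 + 2.0*(-0.2922 - 1.7141)
z^{k+1} = -0.9383
Step 3: u-update.
u^{k+1} = -1.7141 - 0.2922 + 0.9383 = -1.068
Step 4: Primal residual = |-0.2922 + 0.9383| = 0.6461


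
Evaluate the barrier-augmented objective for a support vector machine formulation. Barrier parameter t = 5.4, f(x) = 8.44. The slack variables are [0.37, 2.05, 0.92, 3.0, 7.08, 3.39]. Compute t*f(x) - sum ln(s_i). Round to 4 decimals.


Step 1: Compute log-barrier.
ln values: [-0.9943, 0.7178, -0.0834, 1.0986, 1.9573, 1.2208]
phi = -(-0.9943 + 0.7178 - 0.0834 + 1.0986 + 1.9573 + 1.2208) = -3.9169
Step 2: Compute augmented objective.
t*f(x) = 5.4*8.44 = 45.576
Total = 45.576 - 3.9169 = 41.6591


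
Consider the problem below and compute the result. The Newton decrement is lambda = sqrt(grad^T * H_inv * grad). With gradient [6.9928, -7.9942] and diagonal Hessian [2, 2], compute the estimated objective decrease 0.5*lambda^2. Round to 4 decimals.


Step 1: H is diagonal, so H^(-1) * g = [3.4964, -3.9971].
Step 2: g^T H^(-1) g = sum_i g_i^2 / H_ii
  = (6.9928)^2/2 + (-7.9942)^2/2
  = 24.4496 + 31.9536 = 56.4032
Step 3: Objective decrease = 0.5 * g^T H^(-1) g = 28.2016


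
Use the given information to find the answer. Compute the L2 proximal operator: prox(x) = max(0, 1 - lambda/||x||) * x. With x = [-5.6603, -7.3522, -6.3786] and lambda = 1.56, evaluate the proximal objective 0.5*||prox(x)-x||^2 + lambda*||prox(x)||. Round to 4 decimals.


Step 1: Compute ||x||.
||x|| = 11.2597
Step 2: Compute scaling factor.
scale = max(0, 1 - 1.56/11.2597) = 0.8615
Step 3: prox(x) = [-4.8761, -6.3336, -5.4949]
||prox(x)|| = 9.6997
Step 4: Proximal objective.
0.5*||prox-x||^2 = 1.2168
lambda*||prox|| = 15.1315
Total = 16.3483


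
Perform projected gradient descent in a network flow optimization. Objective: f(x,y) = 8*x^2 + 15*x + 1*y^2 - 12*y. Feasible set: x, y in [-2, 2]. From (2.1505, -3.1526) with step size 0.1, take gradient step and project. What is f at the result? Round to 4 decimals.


Step 1: Compute gradient at (2.1505, -3.1526).
grad_x = 2*8*2.1505 + 15 = 49.408
grad_y = 2*1*-3.1526 - 12 = -18.3052
Step 2: Gradient step.
x_raw = 2.1505 - 0.1*49.408 = -2.7903
y_raw = -3.1526 - 0.1*-18.3052 = -1.3221
Step 3: Project onto [-2, 2].
x_proj = clip(-2.7903) = -2.0
y_proj = clip(-1.3221) = -1.3221
Step 4: Evaluate f.
f(-2.0, -1.3221) = 19.6129


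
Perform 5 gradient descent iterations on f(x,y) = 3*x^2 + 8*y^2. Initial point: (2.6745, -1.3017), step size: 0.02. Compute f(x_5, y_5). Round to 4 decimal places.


Gradient descent on f(x,y) = 3*x^2 + 8*y^2.
Starting point: (2.6745, -1.3017), alpha = 0.02
Step 1: grad_x = 2*3*2.6745 = 16.047, grad_y = 2*8*-1.3017 = -20.8272
  x_1 = 2.6745 - 0.02*16.047 = 2.3536
  y_1 = -1.3017 - 0.02*-20.8272 = -0.8852
Step 2: grad_x = 2*3*2.3536 = 14.1214, grad_y = 2*8*-0.8852 = -14.1625
  x_2 = 2.3536 - 0.02*14.1214 = 2.0711
  y_2 = -0.8852 - 0.02*-14.1625 = -0.6019
Step 3: grad_x = 2*3*2.0711 = 12.4268, grad_y = 2*8*-0.6019 = -9.6305
  x_3 = 2.0711 - 0.02*12.4268 = 1.8226
  y_3 = -0.6019 - 0.02*-9.6305 = -0.4093
Step 4: grad_x = 2*3*1.8226 = 10.9356, grad_y = 2*8*-0.4093 = -6.5487
  x_4 = 1.8226 - 0.02*10.9356 = 1.6039
  y_4 = -0.4093 - 0.02*-6.5487 = -0.2783
Step 5: grad_x = 2*3*1.6039 = 9.6233, grad_y = 2*8*-0.2783 = -4.4531
  x_5 = 1.6039 - 0.02*9.6233 = 1.4114
  y_5 = -0.2783 - 0.02*-4.4531 = -0.1893
f(1.4114, -0.1893) = 3*1.4114^2 + 8*(-0.1893)^2 = 6.2629


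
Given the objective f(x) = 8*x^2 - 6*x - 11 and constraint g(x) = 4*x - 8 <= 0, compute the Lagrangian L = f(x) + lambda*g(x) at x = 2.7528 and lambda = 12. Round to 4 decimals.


Step 1: Evaluate f(x).
f(2.7528) = 8*2.7528^2 - 6*2.7528 - 11 = 33.1065
Step 2: Evaluate g(x).
g(2.7528) = 4*2.7528 - 8 = 3.0112
Step 3: Compute Lagrangian.
L = 33.1065 + 12*3.0112 = 69.2409
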